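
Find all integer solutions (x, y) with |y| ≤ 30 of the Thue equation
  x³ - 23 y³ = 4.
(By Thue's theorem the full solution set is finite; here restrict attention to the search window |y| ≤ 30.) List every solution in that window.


The equation is x³ - 23y³ = 4. For fixed y, x³ = 23·y³ + 4, so a solution requires the RHS to be a perfect cube.
Strategy: iterate y from -30 to 30, compute RHS = 23·y³ + 4, and check whether it is a (positive or negative) perfect cube.
Check small values of y:
  y = 0: RHS = 4 is not a perfect cube.
  y = 1: RHS = 27 = (3)³ ⇒ x = 3 works.
  y = -1: RHS = -19 is not a perfect cube.
  y = 2: RHS = 188 is not a perfect cube.
  y = -2: RHS = -180 is not a perfect cube.
  y = 3: RHS = 625 is not a perfect cube.
  y = -3: RHS = -617 is not a perfect cube.
Continuing the search up to |y| = 30 finds no further solutions beyond those listed.
Collected solutions: (3, 1).

Solutions (with |y| ≤ 30): (3, 1).


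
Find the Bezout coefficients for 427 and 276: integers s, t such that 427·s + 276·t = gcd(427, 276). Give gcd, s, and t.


Euclidean algorithm on (427, 276) — divide until remainder is 0:
  427 = 1 · 276 + 151
  276 = 1 · 151 + 125
  151 = 1 · 125 + 26
  125 = 4 · 26 + 21
  26 = 1 · 21 + 5
  21 = 4 · 5 + 1
  5 = 5 · 1 + 0
gcd(427, 276) = 1.
Track Bezout coefficients alongside the remainders: start with r₀ = 427 = a·1 + b·0 (s = 1, t = 0) and r₁ = 276 = a·0 + b·1 (s = 0, t = 1); each new remainder r_{k+1} = r_{k-1} − q_k·r_k inherits s_{k+1} = s_{k-1} − q_k·s_k, t_{k+1} = t_{k-1} − q_k·t_k, so r_k = a·s_k + b·t_k at every step:
  q = 1: r = 151, s = 1 − 1·0 = 1, t = 0 − 1·1 = -1  (check: 427·1 + 276·(-1) = 151)
  q = 1: r = 125, s = 0 − 1·1 = -1, t = 1 − 1·(-1) = 2  (check: 427·(-1) + 276·2 = 125)
  q = 1: r = 26, s = 1 − 1·(-1) = 2, t = -1 − 1·2 = -3  (check: 427·2 + 276·(-3) = 26)
  q = 4: r = 21, s = -1 − 4·2 = -9, t = 2 − 4·(-3) = 14  (check: 427·(-9) + 276·14 = 21)
  q = 1: r = 5, s = 2 − 1·(-9) = 11, t = -3 − 1·14 = -17  (check: 427·11 + 276·(-17) = 5)
  q = 4: r = 1, s = -9 − 4·11 = -53, t = 14 − 4·(-17) = 82  (check: 427·(-53) + 276·82 = 1)
The row with r = 1 (the gcd) gives the Bezout coefficients s = -53, t = 82.
Result: 427 · (-53) + 276 · (82) = 1.

gcd(427, 276) = 1; s = -53, t = 82 (check: 427·(-53) + 276·82 = 1).


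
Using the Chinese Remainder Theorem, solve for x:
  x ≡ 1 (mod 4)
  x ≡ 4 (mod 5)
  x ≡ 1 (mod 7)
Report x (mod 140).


Moduli 4, 5, 7 are pairwise coprime; by CRT there is a unique solution modulo M = 4 · 5 · 7 = 140.
Solve pairwise, accumulating the modulus:
  Start with x ≡ 1 (mod 4).
  Combine with x ≡ 4 (mod 5): since gcd(4, 5) = 1, we get a unique residue mod 20.
    Write x = 1 + 4·t and substitute into x ≡ 4 (mod 5): 4·t ≡ 4 − 1 = 3 (mod 5).
    The inverse of 4 mod 5 is 4 (since 4·4 = 16 = 3·5 + 1), so t ≡ 4·3 = 12 ≡ 2 (mod 5).
    Then x = 1 + 4·2 = 9, valid modulo lcm(4, 5) = 20: x ≡ 9 (mod 20).
  Combine with x ≡ 1 (mod 7): since gcd(20, 7) = 1, we get a unique residue mod 140.
    Write x = 9 + 20·t and substitute into x ≡ 1 (mod 7): 20·t ≡ 1 − 9 = -8 (mod 7).
    Reduce coefficients mod 7: 6·t ≡ 6 (mod 7).
    The inverse of 6 mod 7 is 6 (since 6·6 = 36 = 5·7 + 1), so t ≡ 6·6 = 36 ≡ 1 (mod 7).
    Then x = 9 + 20·1 = 29, valid modulo lcm(20, 7) = 140: x ≡ 29 (mod 140).
Verify: 29 mod 4 = 1 ✓, 29 mod 5 = 4 ✓, 29 mod 7 = 1 ✓.

x ≡ 29 (mod 140).


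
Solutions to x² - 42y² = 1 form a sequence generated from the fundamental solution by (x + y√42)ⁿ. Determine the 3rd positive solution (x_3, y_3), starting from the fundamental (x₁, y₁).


Step 1: Find the fundamental solution (x₁, y₁) of x² - 42y² = 1.
  Expand √42 as a continued fraction. a₀ = ⌊√42⌋ = 6; iterate m_{k+1} = d_k·a_k − m_k, d_{k+1} = (42 − m_{k+1}²)/d_k, a_{k+1} = ⌊(a₀ + m_{k+1})/d_{k+1}⌋ (starting m₀ = 0, d₀ = 1), with convergents p_k = a_k·p_{k-1} + p_{k-2}, q_k = a_k·q_{k-1} + q_{k-2} (p₋₁ = 1, q₋₁ = 0):
  k = 0: a₀ = 6; p₀/q₀ = 6/1; p₀² − 42·q₀² = 36 − 42 = -6.
  k = 1: m = 6, d = 6, a = ⌊(6 + 6)/6⌋ = 2; p/q = (2·6 + 1)/(2·1 + 0) = 13/2; p² − 42·q² = 169 − 168 = 1.
  The first convergent with p² − 42·q² = 1 gives the fundamental solution (x₁, y₁) = (13, 2).
Step 2: Apply the recurrence (x_{n+1}, y_{n+1}) = (x₁x_n + 42y₁y_n, x₁y_n + y₁x_n) repeatedly.
  From (x_1, y_1) = (13, 2): x_2 = 13·13 + 42·2·2 = 337; y_2 = 13·2 + 2·13 = 52.
  From (x_2, y_2) = (337, 52): x_3 = 13·337 + 42·2·52 = 8749; y_3 = 13·52 + 2·337 = 1350.
Step 3: Verify x_3² - 42·y_3² = 76545001 - 76545000 = 1 (should be 1). ✓

(x_1, y_1) = (13, 2); (x_3, y_3) = (8749, 1350).


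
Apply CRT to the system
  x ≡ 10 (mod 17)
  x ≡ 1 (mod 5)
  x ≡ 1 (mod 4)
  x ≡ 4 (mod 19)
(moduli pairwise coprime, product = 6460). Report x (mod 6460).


Product of moduli M = 17 · 5 · 4 · 19 = 6460.
Merge one congruence at a time:
  Start: x ≡ 10 (mod 17).
  Combine with x ≡ 1 (mod 5); new modulus lcm = 85.
    Write x = 10 + 17·t and substitute into x ≡ 1 (mod 5): 17·t ≡ 1 − 10 = -9 (mod 5).
    Reduce coefficients mod 5: 2·t ≡ 1 (mod 5).
    The inverse of 2 mod 5 is 3 (since 2·3 = 6 = 1·5 + 1), so t ≡ 3·1 = 3 ≡ 3 (mod 5).
    Then x = 10 + 17·3 = 61, valid modulo lcm(17, 5) = 85: x ≡ 61 (mod 85).
  Combine with x ≡ 1 (mod 4); new modulus lcm = 340.
    Write x = 61 + 85·t and substitute into x ≡ 1 (mod 4): 85·t ≡ 1 − 61 = -60 (mod 4).
    Reduce coefficients mod 4: 1·t ≡ 0 (mod 4).
    So t ≡ 0 (mod 4).
    Then x = 61 + 85·0 = 61, valid modulo lcm(85, 4) = 340: x ≡ 61 (mod 340).
  Combine with x ≡ 4 (mod 19); new modulus lcm = 6460.
    Write x = 61 + 340·t and substitute into x ≡ 4 (mod 19): 340·t ≡ 4 − 61 = -57 (mod 19).
    Reduce coefficients mod 19: 17·t ≡ 0 (mod 19).
    The inverse of 17 mod 19 is 9 (since 17·9 = 153 = 8·19 + 1), so t ≡ 9·0 = 0 ≡ 0 (mod 19).
    Then x = 61 + 340·0 = 61, valid modulo lcm(340, 19) = 6460: x ≡ 61 (mod 6460).
Verify against each original: 61 mod 17 = 10, 61 mod 5 = 1, 61 mod 4 = 1, 61 mod 19 = 4.

x ≡ 61 (mod 6460).


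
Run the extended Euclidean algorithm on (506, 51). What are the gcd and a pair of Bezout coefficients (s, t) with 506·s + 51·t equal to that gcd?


Euclidean algorithm on (506, 51) — divide until remainder is 0:
  506 = 9 · 51 + 47
  51 = 1 · 47 + 4
  47 = 11 · 4 + 3
  4 = 1 · 3 + 1
  3 = 3 · 1 + 0
gcd(506, 51) = 1.
Track Bezout coefficients alongside the remainders: start with r₀ = 506 = a·1 + b·0 (s = 1, t = 0) and r₁ = 51 = a·0 + b·1 (s = 0, t = 1); each new remainder r_{k+1} = r_{k-1} − q_k·r_k inherits s_{k+1} = s_{k-1} − q_k·s_k, t_{k+1} = t_{k-1} − q_k·t_k, so r_k = a·s_k + b·t_k at every step:
  q = 9: r = 47, s = 1 − 9·0 = 1, t = 0 − 9·1 = -9  (check: 506·1 + 51·(-9) = 47)
  q = 1: r = 4, s = 0 − 1·1 = -1, t = 1 − 1·(-9) = 10  (check: 506·(-1) + 51·10 = 4)
  q = 11: r = 3, s = 1 − 11·(-1) = 12, t = -9 − 11·10 = -119  (check: 506·12 + 51·(-119) = 3)
  q = 1: r = 1, s = -1 − 1·12 = -13, t = 10 − 1·(-119) = 129  (check: 506·(-13) + 51·129 = 1)
The row with r = 1 (the gcd) gives the Bezout coefficients s = -13, t = 129.
Result: 506 · (-13) + 51 · (129) = 1.

gcd(506, 51) = 1; s = -13, t = 129 (check: 506·(-13) + 51·129 = 1).


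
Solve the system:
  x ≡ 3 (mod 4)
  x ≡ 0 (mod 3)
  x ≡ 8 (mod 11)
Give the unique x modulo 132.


Moduli 4, 3, 11 are pairwise coprime; by CRT there is a unique solution modulo M = 4 · 3 · 11 = 132.
Solve pairwise, accumulating the modulus:
  Start with x ≡ 3 (mod 4).
  Combine with x ≡ 0 (mod 3): since gcd(4, 3) = 1, we get a unique residue mod 12.
    Write x = 3 + 4·t and substitute into x ≡ 0 (mod 3): 4·t ≡ 0 − 3 = -3 (mod 3).
    Reduce coefficients mod 3: 1·t ≡ 0 (mod 3).
    So t ≡ 0 (mod 3).
    Then x = 3 + 4·0 = 3, valid modulo lcm(4, 3) = 12: x ≡ 3 (mod 12).
  Combine with x ≡ 8 (mod 11): since gcd(12, 11) = 1, we get a unique residue mod 132.
    Write x = 3 + 12·t and substitute into x ≡ 8 (mod 11): 12·t ≡ 8 − 3 = 5 (mod 11).
    Reduce coefficients mod 11: 1·t ≡ 5 (mod 11).
    So t ≡ 5 (mod 11).
    Then x = 3 + 12·5 = 63, valid modulo lcm(12, 11) = 132: x ≡ 63 (mod 132).
Verify: 63 mod 4 = 3 ✓, 63 mod 3 = 0 ✓, 63 mod 11 = 8 ✓.

x ≡ 63 (mod 132).


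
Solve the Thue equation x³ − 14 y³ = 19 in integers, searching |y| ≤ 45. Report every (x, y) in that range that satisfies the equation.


The equation is x³ - 14y³ = 19. For fixed y, x³ = 14·y³ + 19, so a solution requires the RHS to be a perfect cube.
Strategy: iterate y from -45 to 45, compute RHS = 14·y³ + 19, and check whether it is a (positive or negative) perfect cube.
Check small values of y:
  y = 0: RHS = 19 is not a perfect cube.
  y = 1: RHS = 33 is not a perfect cube.
  y = -1: RHS = 5 is not a perfect cube.
  y = 2: RHS = 131 is not a perfect cube.
  y = -2: RHS = -93 is not a perfect cube.
  y = 3: RHS = 397 is not a perfect cube.
  y = -3: RHS = -359 is not a perfect cube.
Continuing the search up to |y| = 45 finds no solutions either.
No (x, y) in the scanned range satisfies the equation.

No integer solutions with |y| ≤ 45.


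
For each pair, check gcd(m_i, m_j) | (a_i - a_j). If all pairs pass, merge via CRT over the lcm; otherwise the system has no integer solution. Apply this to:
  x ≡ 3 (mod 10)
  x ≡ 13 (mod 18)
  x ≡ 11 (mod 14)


Moduli 10, 18, 14 are not pairwise coprime, so CRT works modulo lcm(m_i) when all pairwise compatibility conditions hold.
Pairwise compatibility: gcd(m_i, m_j) must divide a_i - a_j for every pair.
Merge one congruence at a time:
  Start: x ≡ 3 (mod 10).
  Combine with x ≡ 13 (mod 18): gcd(10, 18) = 2; 13 - 3 = 10, which IS divisible by 2, so compatible.
    Write x = 3 + 10·t and substitute into x ≡ 13 (mod 18): 10·t ≡ 13 − 3 = 10 (mod 18).
    Divide the congruence (and modulus) by g = 2: 5·t ≡ 5 (mod 9).
    The inverse of 5 mod 9 is 2 (since 5·2 = 10 = 1·9 + 1), so t ≡ 2·5 = 10 ≡ 1 (mod 9).
    Then x = 3 + 10·1 = 13, valid modulo lcm(10, 18) = 90: x ≡ 13 (mod 90).
  Combine with x ≡ 11 (mod 14): gcd(90, 14) = 2; 11 - 13 = -2, which IS divisible by 2, so compatible.
    Write x = 13 + 90·t and substitute into x ≡ 11 (mod 14): 90·t ≡ 11 − 13 = -2 (mod 14).
    Divide the congruence (and modulus) by g = 2: 45·t ≡ -1 (mod 7).
    Reduce coefficients mod 7: 3·t ≡ 6 (mod 7).
    The inverse of 3 mod 7 is 5 (since 3·5 = 15 = 2·7 + 1), so t ≡ 5·6 = 30 ≡ 2 (mod 7).
    Then x = 13 + 90·2 = 193, valid modulo lcm(90, 14) = 630: x ≡ 193 (mod 630).
Verify: 193 mod 10 = 3, 193 mod 18 = 13, 193 mod 14 = 11.

x ≡ 193 (mod 630).


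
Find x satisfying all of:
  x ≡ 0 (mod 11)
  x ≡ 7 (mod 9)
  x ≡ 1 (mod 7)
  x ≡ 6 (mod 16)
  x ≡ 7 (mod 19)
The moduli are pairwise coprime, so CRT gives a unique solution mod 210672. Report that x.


Product of moduli M = 11 · 9 · 7 · 16 · 19 = 210672.
Merge one congruence at a time:
  Start: x ≡ 0 (mod 11).
  Combine with x ≡ 7 (mod 9); new modulus lcm = 99.
    Write x = 0 + 11·t and substitute into x ≡ 7 (mod 9): 11·t ≡ 7 − 0 = 7 (mod 9).
    Reduce coefficients mod 9: 2·t ≡ 7 (mod 9).
    The inverse of 2 mod 9 is 5 (since 2·5 = 10 = 1·9 + 1), so t ≡ 5·7 = 35 ≡ 8 (mod 9).
    Then x = 0 + 11·8 = 88, valid modulo lcm(11, 9) = 99: x ≡ 88 (mod 99).
  Combine with x ≡ 1 (mod 7); new modulus lcm = 693.
    Write x = 88 + 99·t and substitute into x ≡ 1 (mod 7): 99·t ≡ 1 − 88 = -87 (mod 7).
    Reduce coefficients mod 7: 1·t ≡ 4 (mod 7).
    So t ≡ 4 (mod 7).
    Then x = 88 + 99·4 = 484, valid modulo lcm(99, 7) = 693: x ≡ 484 (mod 693).
  Combine with x ≡ 6 (mod 16); new modulus lcm = 11088.
    Write x = 484 + 693·t and substitute into x ≡ 6 (mod 16): 693·t ≡ 6 − 484 = -478 (mod 16).
    Reduce coefficients mod 16: 5·t ≡ 2 (mod 16).
    The inverse of 5 mod 16 is 13 (since 5·13 = 65 = 4·16 + 1), so t ≡ 13·2 = 26 ≡ 10 (mod 16).
    Then x = 484 + 693·10 = 7414, valid modulo lcm(693, 16) = 11088: x ≡ 7414 (mod 11088).
  Combine with x ≡ 7 (mod 19); new modulus lcm = 210672.
    Write x = 7414 + 11088·t and substitute into x ≡ 7 (mod 19): 11088·t ≡ 7 − 7414 = -7407 (mod 19).
    Reduce coefficients mod 19: 11·t ≡ 3 (mod 19).
    The inverse of 11 mod 19 is 7 (since 11·7 = 77 = 4·19 + 1), so t ≡ 7·3 = 21 ≡ 2 (mod 19).
    Then x = 7414 + 11088·2 = 29590, valid modulo lcm(11088, 19) = 210672: x ≡ 29590 (mod 210672).
Verify against each original: 29590 mod 11 = 0, 29590 mod 9 = 7, 29590 mod 7 = 1, 29590 mod 16 = 6, 29590 mod 19 = 7.

x ≡ 29590 (mod 210672).


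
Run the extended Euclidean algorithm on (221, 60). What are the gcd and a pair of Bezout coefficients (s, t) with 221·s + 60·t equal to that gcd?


Euclidean algorithm on (221, 60) — divide until remainder is 0:
  221 = 3 · 60 + 41
  60 = 1 · 41 + 19
  41 = 2 · 19 + 3
  19 = 6 · 3 + 1
  3 = 3 · 1 + 0
gcd(221, 60) = 1.
Track Bezout coefficients alongside the remainders: start with r₀ = 221 = a·1 + b·0 (s = 1, t = 0) and r₁ = 60 = a·0 + b·1 (s = 0, t = 1); each new remainder r_{k+1} = r_{k-1} − q_k·r_k inherits s_{k+1} = s_{k-1} − q_k·s_k, t_{k+1} = t_{k-1} − q_k·t_k, so r_k = a·s_k + b·t_k at every step:
  q = 3: r = 41, s = 1 − 3·0 = 1, t = 0 − 3·1 = -3  (check: 221·1 + 60·(-3) = 41)
  q = 1: r = 19, s = 0 − 1·1 = -1, t = 1 − 1·(-3) = 4  (check: 221·(-1) + 60·4 = 19)
  q = 2: r = 3, s = 1 − 2·(-1) = 3, t = -3 − 2·4 = -11  (check: 221·3 + 60·(-11) = 3)
  q = 6: r = 1, s = -1 − 6·3 = -19, t = 4 − 6·(-11) = 70  (check: 221·(-19) + 60·70 = 1)
The row with r = 1 (the gcd) gives the Bezout coefficients s = -19, t = 70.
Result: 221 · (-19) + 60 · (70) = 1.

gcd(221, 60) = 1; s = -19, t = 70 (check: 221·(-19) + 60·70 = 1).


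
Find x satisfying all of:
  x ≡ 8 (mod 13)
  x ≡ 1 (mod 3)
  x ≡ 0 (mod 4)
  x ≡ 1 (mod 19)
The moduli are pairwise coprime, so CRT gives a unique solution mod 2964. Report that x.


Product of moduli M = 13 · 3 · 4 · 19 = 2964.
Merge one congruence at a time:
  Start: x ≡ 8 (mod 13).
  Combine with x ≡ 1 (mod 3); new modulus lcm = 39.
    Write x = 8 + 13·t and substitute into x ≡ 1 (mod 3): 13·t ≡ 1 − 8 = -7 (mod 3).
    Reduce coefficients mod 3: 1·t ≡ 2 (mod 3).
    So t ≡ 2 (mod 3).
    Then x = 8 + 13·2 = 34, valid modulo lcm(13, 3) = 39: x ≡ 34 (mod 39).
  Combine with x ≡ 0 (mod 4); new modulus lcm = 156.
    Write x = 34 + 39·t and substitute into x ≡ 0 (mod 4): 39·t ≡ 0 − 34 = -34 (mod 4).
    Reduce coefficients mod 4: 3·t ≡ 2 (mod 4).
    The inverse of 3 mod 4 is 3 (since 3·3 = 9 = 2·4 + 1), so t ≡ 3·2 = 6 ≡ 2 (mod 4).
    Then x = 34 + 39·2 = 112, valid modulo lcm(39, 4) = 156: x ≡ 112 (mod 156).
  Combine with x ≡ 1 (mod 19); new modulus lcm = 2964.
    Write x = 112 + 156·t and substitute into x ≡ 1 (mod 19): 156·t ≡ 1 − 112 = -111 (mod 19).
    Reduce coefficients mod 19: 4·t ≡ 3 (mod 19).
    The inverse of 4 mod 19 is 5 (since 4·5 = 20 = 1·19 + 1), so t ≡ 5·3 = 15 ≡ 15 (mod 19).
    Then x = 112 + 156·15 = 2452, valid modulo lcm(156, 19) = 2964: x ≡ 2452 (mod 2964).
Verify against each original: 2452 mod 13 = 8, 2452 mod 3 = 1, 2452 mod 4 = 0, 2452 mod 19 = 1.

x ≡ 2452 (mod 2964).


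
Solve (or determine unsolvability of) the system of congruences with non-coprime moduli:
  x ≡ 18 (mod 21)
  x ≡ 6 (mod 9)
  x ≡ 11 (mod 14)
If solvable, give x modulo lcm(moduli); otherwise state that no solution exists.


Moduli 21, 9, 14 are not pairwise coprime, so CRT works modulo lcm(m_i) when all pairwise compatibility conditions hold.
Pairwise compatibility: gcd(m_i, m_j) must divide a_i - a_j for every pair.
Merge one congruence at a time:
  Start: x ≡ 18 (mod 21).
  Combine with x ≡ 6 (mod 9): gcd(21, 9) = 3; 6 - 18 = -12, which IS divisible by 3, so compatible.
    Write x = 18 + 21·t and substitute into x ≡ 6 (mod 9): 21·t ≡ 6 − 18 = -12 (mod 9).
    Divide the congruence (and modulus) by g = 3: 7·t ≡ -4 (mod 3).
    Reduce coefficients mod 3: 1·t ≡ 2 (mod 3).
    So t ≡ 2 (mod 3).
    Then x = 18 + 21·2 = 60, valid modulo lcm(21, 9) = 63: x ≡ 60 (mod 63).
  Combine with x ≡ 11 (mod 14): gcd(63, 14) = 7; 11 - 60 = -49, which IS divisible by 7, so compatible.
    Write x = 60 + 63·t and substitute into x ≡ 11 (mod 14): 63·t ≡ 11 − 60 = -49 (mod 14).
    Divide the congruence (and modulus) by g = 7: 9·t ≡ -7 (mod 2).
    Reduce coefficients mod 2: 1·t ≡ 1 (mod 2).
    So t ≡ 1 (mod 2).
    Then x = 60 + 63·1 = 123, valid modulo lcm(63, 14) = 126: x ≡ 123 (mod 126).
Verify: 123 mod 21 = 18, 123 mod 9 = 6, 123 mod 14 = 11.

x ≡ 123 (mod 126).


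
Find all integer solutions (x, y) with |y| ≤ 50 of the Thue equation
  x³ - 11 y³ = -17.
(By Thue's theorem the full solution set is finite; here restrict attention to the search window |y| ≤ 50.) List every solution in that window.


The equation is x³ - 11y³ = -17. For fixed y, x³ = 11·y³ − 17, so a solution requires the RHS to be a perfect cube.
Strategy: iterate y from -50 to 50, compute RHS = 11·y³ − 17, and check whether it is a (positive or negative) perfect cube.
Check small values of y:
  y = 0: RHS = -17 is not a perfect cube.
  y = 1: RHS = -6 is not a perfect cube.
  y = -1: RHS = -28 is not a perfect cube.
  y = 2: RHS = 71 is not a perfect cube.
  y = -2: RHS = -105 is not a perfect cube.
  y = 3: RHS = 280 is not a perfect cube.
  y = -3: RHS = -314 is not a perfect cube.
Continuing the search up to |y| = 50 finds no solutions either.
No (x, y) in the scanned range satisfies the equation.

No integer solutions with |y| ≤ 50.


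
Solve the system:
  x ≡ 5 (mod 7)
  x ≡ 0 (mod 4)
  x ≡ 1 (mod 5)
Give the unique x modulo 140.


Moduli 7, 4, 5 are pairwise coprime; by CRT there is a unique solution modulo M = 7 · 4 · 5 = 140.
Solve pairwise, accumulating the modulus:
  Start with x ≡ 5 (mod 7).
  Combine with x ≡ 0 (mod 4): since gcd(7, 4) = 1, we get a unique residue mod 28.
    Write x = 5 + 7·t and substitute into x ≡ 0 (mod 4): 7·t ≡ 0 − 5 = -5 (mod 4).
    Reduce coefficients mod 4: 3·t ≡ 3 (mod 4).
    The inverse of 3 mod 4 is 3 (since 3·3 = 9 = 2·4 + 1), so t ≡ 3·3 = 9 ≡ 1 (mod 4).
    Then x = 5 + 7·1 = 12, valid modulo lcm(7, 4) = 28: x ≡ 12 (mod 28).
  Combine with x ≡ 1 (mod 5): since gcd(28, 5) = 1, we get a unique residue mod 140.
    Write x = 12 + 28·t and substitute into x ≡ 1 (mod 5): 28·t ≡ 1 − 12 = -11 (mod 5).
    Reduce coefficients mod 5: 3·t ≡ 4 (mod 5).
    The inverse of 3 mod 5 is 2 (since 3·2 = 6 = 1·5 + 1), so t ≡ 2·4 = 8 ≡ 3 (mod 5).
    Then x = 12 + 28·3 = 96, valid modulo lcm(28, 5) = 140: x ≡ 96 (mod 140).
Verify: 96 mod 7 = 5 ✓, 96 mod 4 = 0 ✓, 96 mod 5 = 1 ✓.

x ≡ 96 (mod 140).


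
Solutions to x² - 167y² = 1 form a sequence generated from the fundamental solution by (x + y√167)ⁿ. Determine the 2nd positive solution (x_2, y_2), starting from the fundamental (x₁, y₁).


Step 1: Find the fundamental solution (x₁, y₁) of x² - 167y² = 1.
  Expand √167 as a continued fraction. a₀ = ⌊√167⌋ = 12; iterate m_{k+1} = d_k·a_k − m_k, d_{k+1} = (167 − m_{k+1}²)/d_k, a_{k+1} = ⌊(a₀ + m_{k+1})/d_{k+1}⌋ (starting m₀ = 0, d₀ = 1), with convergents p_k = a_k·p_{k-1} + p_{k-2}, q_k = a_k·q_{k-1} + q_{k-2} (p₋₁ = 1, q₋₁ = 0):
  k = 0: a₀ = 12; p₀/q₀ = 12/1; p₀² − 167·q₀² = 144 − 167 = -23.
  k = 1: m = 12, d = 23, a = ⌊(12 + 12)/23⌋ = 1; p/q = (1·12 + 1)/(1·1 + 0) = 13/1; p² − 167·q² = 169 − 167 = 2.
  k = 2: m = 11, d = 2, a = ⌊(12 + 11)/2⌋ = 11; p/q = (11·13 + 12)/(11·1 + 1) = 155/12; p² − 167·q² = 24025 − 24048 = -23.
  k = 3: m = 11, d = 23, a = ⌊(12 + 11)/23⌋ = 1; p/q = (1·155 + 13)/(1·12 + 1) = 168/13; p² − 167·q² = 28224 − 28223 = 1.
  The first convergent with p² − 167·q² = 1 gives the fundamental solution (x₁, y₁) = (168, 13).
Step 2: Apply the recurrence (x_{n+1}, y_{n+1}) = (x₁x_n + 167y₁y_n, x₁y_n + y₁x_n) repeatedly.
  From (x_1, y_1) = (168, 13): x_2 = 168·168 + 167·13·13 = 56447; y_2 = 168·13 + 13·168 = 4368.
Step 3: Verify x_2² - 167·y_2² = 3186263809 - 3186263808 = 1 (should be 1). ✓

(x_1, y_1) = (168, 13); (x_2, y_2) = (56447, 4368).


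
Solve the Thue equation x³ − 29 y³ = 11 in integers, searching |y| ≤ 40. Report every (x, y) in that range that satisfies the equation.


The equation is x³ - 29y³ = 11. For fixed y, x³ = 29·y³ + 11, so a solution requires the RHS to be a perfect cube.
Strategy: iterate y from -40 to 40, compute RHS = 29·y³ + 11, and check whether it is a (positive or negative) perfect cube.
Check small values of y:
  y = 0: RHS = 11 is not a perfect cube.
  y = 1: RHS = 40 is not a perfect cube.
  y = -1: RHS = -18 is not a perfect cube.
  y = 2: RHS = 243 is not a perfect cube.
  y = -2: RHS = -221 is not a perfect cube.
  y = 3: RHS = 794 is not a perfect cube.
  y = -3: RHS = -772 is not a perfect cube.
Continuing the search up to |y| = 40 finds no solutions either.
No (x, y) in the scanned range satisfies the equation.

No integer solutions with |y| ≤ 40.


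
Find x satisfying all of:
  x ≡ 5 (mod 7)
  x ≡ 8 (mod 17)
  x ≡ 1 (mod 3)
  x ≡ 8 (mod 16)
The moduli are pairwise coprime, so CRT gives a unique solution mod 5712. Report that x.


Product of moduli M = 7 · 17 · 3 · 16 = 5712.
Merge one congruence at a time:
  Start: x ≡ 5 (mod 7).
  Combine with x ≡ 8 (mod 17); new modulus lcm = 119.
    Write x = 5 + 7·t and substitute into x ≡ 8 (mod 17): 7·t ≡ 8 − 5 = 3 (mod 17).
    The inverse of 7 mod 17 is 5 (since 7·5 = 35 = 2·17 + 1), so t ≡ 5·3 = 15 ≡ 15 (mod 17).
    Then x = 5 + 7·15 = 110, valid modulo lcm(7, 17) = 119: x ≡ 110 (mod 119).
  Combine with x ≡ 1 (mod 3); new modulus lcm = 357.
    Write x = 110 + 119·t and substitute into x ≡ 1 (mod 3): 119·t ≡ 1 − 110 = -109 (mod 3).
    Reduce coefficients mod 3: 2·t ≡ 2 (mod 3).
    The inverse of 2 mod 3 is 2 (since 2·2 = 4 = 1·3 + 1), so t ≡ 2·2 = 4 ≡ 1 (mod 3).
    Then x = 110 + 119·1 = 229, valid modulo lcm(119, 3) = 357: x ≡ 229 (mod 357).
  Combine with x ≡ 8 (mod 16); new modulus lcm = 5712.
    Write x = 229 + 357·t and substitute into x ≡ 8 (mod 16): 357·t ≡ 8 − 229 = -221 (mod 16).
    Reduce coefficients mod 16: 5·t ≡ 3 (mod 16).
    The inverse of 5 mod 16 is 13 (since 5·13 = 65 = 4·16 + 1), so t ≡ 13·3 = 39 ≡ 7 (mod 16).
    Then x = 229 + 357·7 = 2728, valid modulo lcm(357, 16) = 5712: x ≡ 2728 (mod 5712).
Verify against each original: 2728 mod 7 = 5, 2728 mod 17 = 8, 2728 mod 3 = 1, 2728 mod 16 = 8.

x ≡ 2728 (mod 5712).


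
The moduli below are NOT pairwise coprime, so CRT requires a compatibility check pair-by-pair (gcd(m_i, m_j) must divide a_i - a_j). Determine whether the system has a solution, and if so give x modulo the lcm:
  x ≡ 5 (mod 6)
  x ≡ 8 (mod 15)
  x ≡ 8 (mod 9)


Moduli 6, 15, 9 are not pairwise coprime, so CRT works modulo lcm(m_i) when all pairwise compatibility conditions hold.
Pairwise compatibility: gcd(m_i, m_j) must divide a_i - a_j for every pair.
Merge one congruence at a time:
  Start: x ≡ 5 (mod 6).
  Combine with x ≡ 8 (mod 15): gcd(6, 15) = 3; 8 - 5 = 3, which IS divisible by 3, so compatible.
    Write x = 5 + 6·t and substitute into x ≡ 8 (mod 15): 6·t ≡ 8 − 5 = 3 (mod 15).
    Divide the congruence (and modulus) by g = 3: 2·t ≡ 1 (mod 5).
    The inverse of 2 mod 5 is 3 (since 2·3 = 6 = 1·5 + 1), so t ≡ 3·1 = 3 ≡ 3 (mod 5).
    Then x = 5 + 6·3 = 23, valid modulo lcm(6, 15) = 30: x ≡ 23 (mod 30).
  Combine with x ≡ 8 (mod 9): gcd(30, 9) = 3; 8 - 23 = -15, which IS divisible by 3, so compatible.
    Write x = 23 + 30·t and substitute into x ≡ 8 (mod 9): 30·t ≡ 8 − 23 = -15 (mod 9).
    Divide the congruence (and modulus) by g = 3: 10·t ≡ -5 (mod 3).
    Reduce coefficients mod 3: 1·t ≡ 1 (mod 3).
    So t ≡ 1 (mod 3).
    Then x = 23 + 30·1 = 53, valid modulo lcm(30, 9) = 90: x ≡ 53 (mod 90).
Verify: 53 mod 6 = 5, 53 mod 15 = 8, 53 mod 9 = 8.

x ≡ 53 (mod 90).


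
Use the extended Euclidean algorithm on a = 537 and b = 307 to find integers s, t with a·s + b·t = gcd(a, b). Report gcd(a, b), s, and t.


Euclidean algorithm on (537, 307) — divide until remainder is 0:
  537 = 1 · 307 + 230
  307 = 1 · 230 + 77
  230 = 2 · 77 + 76
  77 = 1 · 76 + 1
  76 = 76 · 1 + 0
gcd(537, 307) = 1.
Track Bezout coefficients alongside the remainders: start with r₀ = 537 = a·1 + b·0 (s = 1, t = 0) and r₁ = 307 = a·0 + b·1 (s = 0, t = 1); each new remainder r_{k+1} = r_{k-1} − q_k·r_k inherits s_{k+1} = s_{k-1} − q_k·s_k, t_{k+1} = t_{k-1} − q_k·t_k, so r_k = a·s_k + b·t_k at every step:
  q = 1: r = 230, s = 1 − 1·0 = 1, t = 0 − 1·1 = -1  (check: 537·1 + 307·(-1) = 230)
  q = 1: r = 77, s = 0 − 1·1 = -1, t = 1 − 1·(-1) = 2  (check: 537·(-1) + 307·2 = 77)
  q = 2: r = 76, s = 1 − 2·(-1) = 3, t = -1 − 2·2 = -5  (check: 537·3 + 307·(-5) = 76)
  q = 1: r = 1, s = -1 − 1·3 = -4, t = 2 − 1·(-5) = 7  (check: 537·(-4) + 307·7 = 1)
The row with r = 1 (the gcd) gives the Bezout coefficients s = -4, t = 7.
Result: 537 · (-4) + 307 · (7) = 1.

gcd(537, 307) = 1; s = -4, t = 7 (check: 537·(-4) + 307·7 = 1).


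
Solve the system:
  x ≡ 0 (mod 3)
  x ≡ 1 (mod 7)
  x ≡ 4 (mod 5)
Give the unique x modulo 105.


Moduli 3, 7, 5 are pairwise coprime; by CRT there is a unique solution modulo M = 3 · 7 · 5 = 105.
Solve pairwise, accumulating the modulus:
  Start with x ≡ 0 (mod 3).
  Combine with x ≡ 1 (mod 7): since gcd(3, 7) = 1, we get a unique residue mod 21.
    Write x = 0 + 3·t and substitute into x ≡ 1 (mod 7): 3·t ≡ 1 − 0 = 1 (mod 7).
    The inverse of 3 mod 7 is 5 (since 3·5 = 15 = 2·7 + 1), so t ≡ 5·1 = 5 ≡ 5 (mod 7).
    Then x = 0 + 3·5 = 15, valid modulo lcm(3, 7) = 21: x ≡ 15 (mod 21).
  Combine with x ≡ 4 (mod 5): since gcd(21, 5) = 1, we get a unique residue mod 105.
    Write x = 15 + 21·t and substitute into x ≡ 4 (mod 5): 21·t ≡ 4 − 15 = -11 (mod 5).
    Reduce coefficients mod 5: 1·t ≡ 4 (mod 5).
    So t ≡ 4 (mod 5).
    Then x = 15 + 21·4 = 99, valid modulo lcm(21, 5) = 105: x ≡ 99 (mod 105).
Verify: 99 mod 3 = 0 ✓, 99 mod 7 = 1 ✓, 99 mod 5 = 4 ✓.

x ≡ 99 (mod 105).


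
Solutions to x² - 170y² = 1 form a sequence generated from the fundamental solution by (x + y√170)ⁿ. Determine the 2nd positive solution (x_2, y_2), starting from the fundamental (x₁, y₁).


Step 1: Find the fundamental solution (x₁, y₁) of x² - 170y² = 1.
  Expand √170 as a continued fraction. a₀ = ⌊√170⌋ = 13; iterate m_{k+1} = d_k·a_k − m_k, d_{k+1} = (170 − m_{k+1}²)/d_k, a_{k+1} = ⌊(a₀ + m_{k+1})/d_{k+1}⌋ (starting m₀ = 0, d₀ = 1), with convergents p_k = a_k·p_{k-1} + p_{k-2}, q_k = a_k·q_{k-1} + q_{k-2} (p₋₁ = 1, q₋₁ = 0):
  k = 0: a₀ = 13; p₀/q₀ = 13/1; p₀² − 170·q₀² = 169 − 170 = -1.
  k = 1: m = 13, d = 1, a = ⌊(13 + 13)/1⌋ = 26; p/q = (26·13 + 1)/(26·1 + 0) = 339/26; p² − 170·q² = 114921 − 114920 = 1.
  The first convergent with p² − 170·q² = 1 gives the fundamental solution (x₁, y₁) = (339, 26).
Step 2: Apply the recurrence (x_{n+1}, y_{n+1}) = (x₁x_n + 170y₁y_n, x₁y_n + y₁x_n) repeatedly.
  From (x_1, y_1) = (339, 26): x_2 = 339·339 + 170·26·26 = 229841; y_2 = 339·26 + 26·339 = 17628.
Step 3: Verify x_2² - 170·y_2² = 52826885281 - 52826885280 = 1 (should be 1). ✓

(x_1, y_1) = (339, 26); (x_2, y_2) = (229841, 17628).


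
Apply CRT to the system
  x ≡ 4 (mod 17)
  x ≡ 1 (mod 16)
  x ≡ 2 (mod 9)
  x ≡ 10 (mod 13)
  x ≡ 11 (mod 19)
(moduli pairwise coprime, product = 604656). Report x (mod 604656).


Product of moduli M = 17 · 16 · 9 · 13 · 19 = 604656.
Merge one congruence at a time:
  Start: x ≡ 4 (mod 17).
  Combine with x ≡ 1 (mod 16); new modulus lcm = 272.
    Write x = 4 + 17·t and substitute into x ≡ 1 (mod 16): 17·t ≡ 1 − 4 = -3 (mod 16).
    Reduce coefficients mod 16: 1·t ≡ 13 (mod 16).
    So t ≡ 13 (mod 16).
    Then x = 4 + 17·13 = 225, valid modulo lcm(17, 16) = 272: x ≡ 225 (mod 272).
  Combine with x ≡ 2 (mod 9); new modulus lcm = 2448.
    Write x = 225 + 272·t and substitute into x ≡ 2 (mod 9): 272·t ≡ 2 − 225 = -223 (mod 9).
    Reduce coefficients mod 9: 2·t ≡ 2 (mod 9).
    The inverse of 2 mod 9 is 5 (since 2·5 = 10 = 1·9 + 1), so t ≡ 5·2 = 10 ≡ 1 (mod 9).
    Then x = 225 + 272·1 = 497, valid modulo lcm(272, 9) = 2448: x ≡ 497 (mod 2448).
  Combine with x ≡ 10 (mod 13); new modulus lcm = 31824.
    Write x = 497 + 2448·t and substitute into x ≡ 10 (mod 13): 2448·t ≡ 10 − 497 = -487 (mod 13).
    Reduce coefficients mod 13: 4·t ≡ 7 (mod 13).
    The inverse of 4 mod 13 is 10 (since 4·10 = 40 = 3·13 + 1), so t ≡ 10·7 = 70 ≡ 5 (mod 13).
    Then x = 497 + 2448·5 = 12737, valid modulo lcm(2448, 13) = 31824: x ≡ 12737 (mod 31824).
  Combine with x ≡ 11 (mod 19); new modulus lcm = 604656.
    Write x = 12737 + 31824·t and substitute into x ≡ 11 (mod 19): 31824·t ≡ 11 − 12737 = -12726 (mod 19).
    Reduce coefficients mod 19: 18·t ≡ 4 (mod 19).
    The inverse of 18 mod 19 is 18 (since 18·18 = 324 = 17·19 + 1), so t ≡ 18·4 = 72 ≡ 15 (mod 19).
    Then x = 12737 + 31824·15 = 490097, valid modulo lcm(31824, 19) = 604656: x ≡ 490097 (mod 604656).
Verify against each original: 490097 mod 17 = 4, 490097 mod 16 = 1, 490097 mod 9 = 2, 490097 mod 13 = 10, 490097 mod 19 = 11.

x ≡ 490097 (mod 604656).


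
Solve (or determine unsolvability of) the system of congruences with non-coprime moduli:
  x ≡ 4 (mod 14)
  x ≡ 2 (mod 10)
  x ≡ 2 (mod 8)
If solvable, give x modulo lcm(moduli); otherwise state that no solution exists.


Moduli 14, 10, 8 are not pairwise coprime, so CRT works modulo lcm(m_i) when all pairwise compatibility conditions hold.
Pairwise compatibility: gcd(m_i, m_j) must divide a_i - a_j for every pair.
Merge one congruence at a time:
  Start: x ≡ 4 (mod 14).
  Combine with x ≡ 2 (mod 10): gcd(14, 10) = 2; 2 - 4 = -2, which IS divisible by 2, so compatible.
    Write x = 4 + 14·t and substitute into x ≡ 2 (mod 10): 14·t ≡ 2 − 4 = -2 (mod 10).
    Divide the congruence (and modulus) by g = 2: 7·t ≡ -1 (mod 5).
    Reduce coefficients mod 5: 2·t ≡ 4 (mod 5).
    The inverse of 2 mod 5 is 3 (since 2·3 = 6 = 1·5 + 1), so t ≡ 3·4 = 12 ≡ 2 (mod 5).
    Then x = 4 + 14·2 = 32, valid modulo lcm(14, 10) = 70: x ≡ 32 (mod 70).
  Combine with x ≡ 2 (mod 8): gcd(70, 8) = 2; 2 - 32 = -30, which IS divisible by 2, so compatible.
    Write x = 32 + 70·t and substitute into x ≡ 2 (mod 8): 70·t ≡ 2 − 32 = -30 (mod 8).
    Divide the congruence (and modulus) by g = 2: 35·t ≡ -15 (mod 4).
    Reduce coefficients mod 4: 3·t ≡ 1 (mod 4).
    The inverse of 3 mod 4 is 3 (since 3·3 = 9 = 2·4 + 1), so t ≡ 3·1 = 3 ≡ 3 (mod 4).
    Then x = 32 + 70·3 = 242, valid modulo lcm(70, 8) = 280: x ≡ 242 (mod 280).
Verify: 242 mod 14 = 4, 242 mod 10 = 2, 242 mod 8 = 2.

x ≡ 242 (mod 280).


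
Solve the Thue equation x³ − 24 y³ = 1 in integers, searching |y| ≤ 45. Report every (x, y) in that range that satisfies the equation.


The equation is x³ - 24y³ = 1. For fixed y, x³ = 24·y³ + 1, so a solution requires the RHS to be a perfect cube.
Strategy: iterate y from -45 to 45, compute RHS = 24·y³ + 1, and check whether it is a (positive or negative) perfect cube.
Check small values of y:
  y = 0: RHS = 1 = (1)³ ⇒ x = 1 works.
  y = 1: RHS = 25 is not a perfect cube.
  y = -1: RHS = -23 is not a perfect cube.
  y = 2: RHS = 193 is not a perfect cube.
  y = -2: RHS = -191 is not a perfect cube.
  y = 3: RHS = 649 is not a perfect cube.
  y = -3: RHS = -647 is not a perfect cube.
Continuing the search up to |y| = 45 finds no further solutions beyond those listed.
Collected solutions: (1, 0).

Solutions (with |y| ≤ 45): (1, 0).


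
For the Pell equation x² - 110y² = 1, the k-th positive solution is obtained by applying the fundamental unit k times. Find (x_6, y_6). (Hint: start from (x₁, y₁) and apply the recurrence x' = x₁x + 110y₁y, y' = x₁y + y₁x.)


Step 1: Find the fundamental solution (x₁, y₁) of x² - 110y² = 1.
  Expand √110 as a continued fraction. a₀ = ⌊√110⌋ = 10; iterate m_{k+1} = d_k·a_k − m_k, d_{k+1} = (110 − m_{k+1}²)/d_k, a_{k+1} = ⌊(a₀ + m_{k+1})/d_{k+1}⌋ (starting m₀ = 0, d₀ = 1), with convergents p_k = a_k·p_{k-1} + p_{k-2}, q_k = a_k·q_{k-1} + q_{k-2} (p₋₁ = 1, q₋₁ = 0):
  k = 0: a₀ = 10; p₀/q₀ = 10/1; p₀² − 110·q₀² = 100 − 110 = -10.
  k = 1: m = 10, d = 10, a = ⌊(10 + 10)/10⌋ = 2; p/q = (2·10 + 1)/(2·1 + 0) = 21/2; p² − 110·q² = 441 − 440 = 1.
  The first convergent with p² − 110·q² = 1 gives the fundamental solution (x₁, y₁) = (21, 2).
Step 2: Apply the recurrence (x_{n+1}, y_{n+1}) = (x₁x_n + 110y₁y_n, x₁y_n + y₁x_n) repeatedly.
  From (x_1, y_1) = (21, 2): x_2 = 21·21 + 110·2·2 = 881; y_2 = 21·2 + 2·21 = 84.
  From (x_2, y_2) = (881, 84): x_3 = 21·881 + 110·2·84 = 36981; y_3 = 21·84 + 2·881 = 3526.
  From (x_3, y_3) = (36981, 3526): x_4 = 21·36981 + 110·2·3526 = 1552321; y_4 = 21·3526 + 2·36981 = 148008.
  From (x_4, y_4) = (1552321, 148008): x_5 = 21·1552321 + 110·2·148008 = 65160501; y_5 = 21·148008 + 2·1552321 = 6212810.
  From (x_5, y_5) = (65160501, 6212810): x_6 = 21·65160501 + 110·2·6212810 = 2735188721; y_6 = 21·6212810 + 2·65160501 = 260790012.
Step 3: Verify x_6² - 110·y_6² = 7481257339485615841 - 7481257339485615840 = 1 (should be 1). ✓

(x_1, y_1) = (21, 2); (x_6, y_6) = (2735188721, 260790012).


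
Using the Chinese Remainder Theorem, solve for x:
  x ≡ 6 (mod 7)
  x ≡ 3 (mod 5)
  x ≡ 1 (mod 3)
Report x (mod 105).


Moduli 7, 5, 3 are pairwise coprime; by CRT there is a unique solution modulo M = 7 · 5 · 3 = 105.
Solve pairwise, accumulating the modulus:
  Start with x ≡ 6 (mod 7).
  Combine with x ≡ 3 (mod 5): since gcd(7, 5) = 1, we get a unique residue mod 35.
    Write x = 6 + 7·t and substitute into x ≡ 3 (mod 5): 7·t ≡ 3 − 6 = -3 (mod 5).
    Reduce coefficients mod 5: 2·t ≡ 2 (mod 5).
    The inverse of 2 mod 5 is 3 (since 2·3 = 6 = 1·5 + 1), so t ≡ 3·2 = 6 ≡ 1 (mod 5).
    Then x = 6 + 7·1 = 13, valid modulo lcm(7, 5) = 35: x ≡ 13 (mod 35).
  Combine with x ≡ 1 (mod 3): since gcd(35, 3) = 1, we get a unique residue mod 105.
    Write x = 13 + 35·t and substitute into x ≡ 1 (mod 3): 35·t ≡ 1 − 13 = -12 (mod 3).
    Reduce coefficients mod 3: 2·t ≡ 0 (mod 3).
    The inverse of 2 mod 3 is 2 (since 2·2 = 4 = 1·3 + 1), so t ≡ 2·0 = 0 ≡ 0 (mod 3).
    Then x = 13 + 35·0 = 13, valid modulo lcm(35, 3) = 105: x ≡ 13 (mod 105).
Verify: 13 mod 7 = 6 ✓, 13 mod 5 = 3 ✓, 13 mod 3 = 1 ✓.

x ≡ 13 (mod 105).


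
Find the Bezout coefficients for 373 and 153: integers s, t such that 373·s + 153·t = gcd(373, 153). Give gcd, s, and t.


Euclidean algorithm on (373, 153) — divide until remainder is 0:
  373 = 2 · 153 + 67
  153 = 2 · 67 + 19
  67 = 3 · 19 + 10
  19 = 1 · 10 + 9
  10 = 1 · 9 + 1
  9 = 9 · 1 + 0
gcd(373, 153) = 1.
Track Bezout coefficients alongside the remainders: start with r₀ = 373 = a·1 + b·0 (s = 1, t = 0) and r₁ = 153 = a·0 + b·1 (s = 0, t = 1); each new remainder r_{k+1} = r_{k-1} − q_k·r_k inherits s_{k+1} = s_{k-1} − q_k·s_k, t_{k+1} = t_{k-1} − q_k·t_k, so r_k = a·s_k + b·t_k at every step:
  q = 2: r = 67, s = 1 − 2·0 = 1, t = 0 − 2·1 = -2  (check: 373·1 + 153·(-2) = 67)
  q = 2: r = 19, s = 0 − 2·1 = -2, t = 1 − 2·(-2) = 5  (check: 373·(-2) + 153·5 = 19)
  q = 3: r = 10, s = 1 − 3·(-2) = 7, t = -2 − 3·5 = -17  (check: 373·7 + 153·(-17) = 10)
  q = 1: r = 9, s = -2 − 1·7 = -9, t = 5 − 1·(-17) = 22  (check: 373·(-9) + 153·22 = 9)
  q = 1: r = 1, s = 7 − 1·(-9) = 16, t = -17 − 1·22 = -39  (check: 373·16 + 153·(-39) = 1)
The row with r = 1 (the gcd) gives the Bezout coefficients s = 16, t = -39.
Result: 373 · (16) + 153 · (-39) = 1.

gcd(373, 153) = 1; s = 16, t = -39 (check: 373·16 + 153·(-39) = 1).


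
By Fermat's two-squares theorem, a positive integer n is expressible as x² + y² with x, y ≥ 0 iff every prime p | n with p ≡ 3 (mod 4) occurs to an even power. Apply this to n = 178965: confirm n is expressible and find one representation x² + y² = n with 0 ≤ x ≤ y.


Step 1: Factor n = 178965 = 3^2 · 5 · 41 · 97.
Step 2: Check the mod-4 condition on each prime factor: 3 ≡ 3 (mod 4), exponent 2 (must be even); 5 ≡ 1 (mod 4), exponent 1; 41 ≡ 1 (mod 4), exponent 1; 97 ≡ 1 (mod 4), exponent 1.
All primes ≡ 3 (mod 4) appear to even exponent (or don't appear), so by the two-squares theorem n IS expressible as a sum of two squares.
Step 3: Build a representation. Group n = k² · m with k = 3 and m = 5 · 41 · 97 = 19885 (a product of primes ≡ 1 (mod 4)); a representation of m scales to one of n via (k·x)² + (k·y)² = k²(x² + y²). Each prime p ≡ 1 (mod 4) is itself a sum of two squares; find a² by testing p − a² for a perfect square:
  5: 5 − 1² = 4 = 2² ⇒ 5 = 1² + 2².
  41: 41 − 1² = 40, 41 − 2² = 37, 41 − 3² = 32, 41 − 4² = 25 = 5² ⇒ 41 = 4² + 5².
  97: 97 − 1² = 96, 97 − 2² = 93, 97 − 3² = 88, 97 − 4² = 81 = 9² ⇒ 97 = 4² + 9².
  Combine using the Brahmagupta–Fibonacci identity (a² + b²)(c² + d²) = (ac − bd)² + (ad + bc)² = (ac + bd)² + (ad − bc)²:
  5 · 41 = 205: from (1² + 2²)(4² + 5²), take (1·4 − 2·5, 1·5 + 2·4) = (4 − 10, 5 + 8) = (-6, 13); dropping signs (only squares matter) gives (6, 13); check 6² + 13² = 36 + 169 = 205 ✓.
  205 · 97 = 19885: from (6² + 13²)(4² + 9²), take (6·4 − 13·9, 6·9 + 13·4) = (24 − 117, 54 + 52) = (-93, 106); dropping signs (only squares matter) gives (93, 106); check 93² + 106² = 8649 + 11236 = 19885 ✓.
  Scale by k = 3: (3·93, 3·106) = (279, 318).
Step 4: Order so x ≤ y and verify: 279² + 318² = 77841 + 101124 = 178965 = n. ✓

n = 178965 = 279² + 318² (one valid representation with x ≤ y).


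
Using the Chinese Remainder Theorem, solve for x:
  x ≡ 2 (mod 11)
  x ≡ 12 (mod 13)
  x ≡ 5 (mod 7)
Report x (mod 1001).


Moduli 11, 13, 7 are pairwise coprime; by CRT there is a unique solution modulo M = 11 · 13 · 7 = 1001.
Solve pairwise, accumulating the modulus:
  Start with x ≡ 2 (mod 11).
  Combine with x ≡ 12 (mod 13): since gcd(11, 13) = 1, we get a unique residue mod 143.
    Write x = 2 + 11·t and substitute into x ≡ 12 (mod 13): 11·t ≡ 12 − 2 = 10 (mod 13).
    The inverse of 11 mod 13 is 6 (since 11·6 = 66 = 5·13 + 1), so t ≡ 6·10 = 60 ≡ 8 (mod 13).
    Then x = 2 + 11·8 = 90, valid modulo lcm(11, 13) = 143: x ≡ 90 (mod 143).
  Combine with x ≡ 5 (mod 7): since gcd(143, 7) = 1, we get a unique residue mod 1001.
    Write x = 90 + 143·t and substitute into x ≡ 5 (mod 7): 143·t ≡ 5 − 90 = -85 (mod 7).
    Reduce coefficients mod 7: 3·t ≡ 6 (mod 7).
    The inverse of 3 mod 7 is 5 (since 3·5 = 15 = 2·7 + 1), so t ≡ 5·6 = 30 ≡ 2 (mod 7).
    Then x = 90 + 143·2 = 376, valid modulo lcm(143, 7) = 1001: x ≡ 376 (mod 1001).
Verify: 376 mod 11 = 2 ✓, 376 mod 13 = 12 ✓, 376 mod 7 = 5 ✓.

x ≡ 376 (mod 1001).


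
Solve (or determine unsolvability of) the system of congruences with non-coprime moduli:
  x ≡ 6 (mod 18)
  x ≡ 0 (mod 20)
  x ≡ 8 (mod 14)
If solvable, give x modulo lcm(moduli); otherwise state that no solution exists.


Moduli 18, 20, 14 are not pairwise coprime, so CRT works modulo lcm(m_i) when all pairwise compatibility conditions hold.
Pairwise compatibility: gcd(m_i, m_j) must divide a_i - a_j for every pair.
Merge one congruence at a time:
  Start: x ≡ 6 (mod 18).
  Combine with x ≡ 0 (mod 20): gcd(18, 20) = 2; 0 - 6 = -6, which IS divisible by 2, so compatible.
    Write x = 6 + 18·t and substitute into x ≡ 0 (mod 20): 18·t ≡ 0 − 6 = -6 (mod 20).
    Divide the congruence (and modulus) by g = 2: 9·t ≡ -3 (mod 10).
    Reduce coefficients mod 10: 9·t ≡ 7 (mod 10).
    The inverse of 9 mod 10 is 9 (since 9·9 = 81 = 8·10 + 1), so t ≡ 9·7 = 63 ≡ 3 (mod 10).
    Then x = 6 + 18·3 = 60, valid modulo lcm(18, 20) = 180: x ≡ 60 (mod 180).
  Combine with x ≡ 8 (mod 14): gcd(180, 14) = 2; 8 - 60 = -52, which IS divisible by 2, so compatible.
    Write x = 60 + 180·t and substitute into x ≡ 8 (mod 14): 180·t ≡ 8 − 60 = -52 (mod 14).
    Divide the congruence (and modulus) by g = 2: 90·t ≡ -26 (mod 7).
    Reduce coefficients mod 7: 6·t ≡ 2 (mod 7).
    The inverse of 6 mod 7 is 6 (since 6·6 = 36 = 5·7 + 1), so t ≡ 6·2 = 12 ≡ 5 (mod 7).
    Then x = 60 + 180·5 = 960, valid modulo lcm(180, 14) = 1260: x ≡ 960 (mod 1260).
Verify: 960 mod 18 = 6, 960 mod 20 = 0, 960 mod 14 = 8.

x ≡ 960 (mod 1260).
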